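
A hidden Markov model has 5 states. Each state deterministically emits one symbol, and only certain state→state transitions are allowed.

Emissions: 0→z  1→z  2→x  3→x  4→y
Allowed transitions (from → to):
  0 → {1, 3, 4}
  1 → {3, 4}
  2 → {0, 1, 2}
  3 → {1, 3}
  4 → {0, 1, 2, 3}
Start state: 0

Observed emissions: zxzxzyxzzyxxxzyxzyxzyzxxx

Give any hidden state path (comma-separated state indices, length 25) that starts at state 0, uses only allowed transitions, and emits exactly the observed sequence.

  [0] z  {0,1}  => 0  start
  [1] x  {2,3}  => 3  0->3 ok
  [2] z  {0,1}  => 1  3->1 ok
  [3] x  {2,3}  => 3  1->3 ok
  [4] z  {0,1}  => 1  3->1 ok
  [5] y  {4}  => 4  1->4 ok
  [6] x  {2,3}  => 2  4->2 ok
  [7] z  {0,1}  => 0  2->0 ok
  [8] z  {0,1}  => 1  0->1 ok
  [9] y  {4}  => 4  1->4 ok
  [10] x  {2,3}  => 2  4->2 ok
  [11] x  {2,3}  => 2  2->2 ok
  [12] x  {2,3}  => 2  2->2 ok
  [13] z  {0,1}  => 0  2->0 ok
  [14] y  {4}  => 4  0->4 ok
  [15] x  {2,3}  => 3  4->3 ok
  [16] z  {0,1}  => 1  3->1 ok
  [17] y  {4}  => 4  1->4 ok
  [18] x  {2,3}  => 2  4->2 ok
  [19] z  {0,1}  => 0  2->0 ok
  [20] y  {4}  => 4  0->4 ok
  [21] z  {0,1}  => 1  4->1 ok
  [22] x  {2,3}  => 3  1->3 ok
  [23] x  {2,3}  => 3  3->3 ok
  [24] x  {2,3}  => 3  3->3 ok

0,3,1,3,1,4,2,0,1,4,2,2,2,0,4,3,1,4,2,0,4,1,3,3,3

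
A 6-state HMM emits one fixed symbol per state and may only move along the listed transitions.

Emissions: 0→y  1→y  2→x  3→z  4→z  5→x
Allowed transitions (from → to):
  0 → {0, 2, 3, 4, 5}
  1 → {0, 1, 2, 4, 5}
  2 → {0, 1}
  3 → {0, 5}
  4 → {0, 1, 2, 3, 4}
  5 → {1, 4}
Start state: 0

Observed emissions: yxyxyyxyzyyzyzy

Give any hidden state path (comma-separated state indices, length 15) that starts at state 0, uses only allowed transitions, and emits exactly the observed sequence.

0,2,0,5,1,1,5,1,4,0,0,3,0,4,1

  [0] y  {0,1}  => 0  start
  [1] x  {2,5}  => 2  0->2 ok
  [2] y  {0,1}  => 0  2->0 ok
  [3] x  {2,5}  => 5  0->5 ok
  [4] y  {0,1}  => 1  5->1 ok
  [5] y  {0,1}  => 1  1->1 ok
  [6] x  {2,5}  => 5  1->5 ok
  [7] y  {0,1}  => 1  5->1 ok
  [8] z  {3,4}  => 4  1->4 ok
  [9] y  {0,1}  => 0  4->0 ok
  [10] y  {0,1}  => 0  0->0 ok
  [11] z  {3,4}  => 3  0->3 ok
  [12] y  {0,1}  => 0  3->0 ok
  [13] z  {3,4}  => 4  0->4 ok
  [14] y  {0,1}  => 1  4->1 ok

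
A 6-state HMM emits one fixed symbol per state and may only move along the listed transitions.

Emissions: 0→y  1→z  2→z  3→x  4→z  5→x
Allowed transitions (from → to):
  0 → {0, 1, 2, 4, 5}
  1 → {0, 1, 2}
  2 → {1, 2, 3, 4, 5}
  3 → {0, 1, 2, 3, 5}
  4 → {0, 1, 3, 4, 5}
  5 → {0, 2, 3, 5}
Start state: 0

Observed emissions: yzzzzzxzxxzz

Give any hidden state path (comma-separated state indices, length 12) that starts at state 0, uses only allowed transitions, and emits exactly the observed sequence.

  0: obs=y cand={0} pick 0 [start]
  1: obs=z cand={1,2,4} pick 1 [0->1 ok]
  2: obs=z cand={1,2,4} pick 2 [1->2 ok]
  3: obs=z cand={1,2,4} pick 2 [2->2 ok]
  4: obs=z cand={1,2,4} pick 1 [2->1 ok]
  5: obs=z cand={1,2,4} pick 2 [1->2 ok]
  6: obs=x cand={3,5} pick 3 [2->3 ok]
  7: obs=z cand={1,2,4} pick 2 [3->2 ok]
  8: obs=x cand={3,5} pick 3 [2->3 ok]
  9: obs=x cand={3,5} pick 3 [3->3 ok]
  10: obs=z cand={1,2,4} pick 2 [3->2 ok]
  11: obs=z cand={1,2,4} pick 2 [2->2 ok]

0,1,2,2,1,2,3,2,3,3,2,2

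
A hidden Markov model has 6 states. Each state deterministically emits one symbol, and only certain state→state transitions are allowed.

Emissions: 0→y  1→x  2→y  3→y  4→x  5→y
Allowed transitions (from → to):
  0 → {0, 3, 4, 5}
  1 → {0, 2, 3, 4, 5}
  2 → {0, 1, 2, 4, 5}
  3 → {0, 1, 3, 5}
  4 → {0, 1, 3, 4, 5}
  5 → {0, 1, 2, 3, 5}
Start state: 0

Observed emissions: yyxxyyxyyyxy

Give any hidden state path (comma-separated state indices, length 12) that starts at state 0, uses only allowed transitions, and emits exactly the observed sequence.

  [0] y  {0,2,3,5}  => 0  start
  [1] y  {0,2,3,5}  => 5  0->5 ok
  [2] x  {1,4}  => 1  5->1 ok
  [3] x  {1,4}  => 4  1->4 ok
  [4] y  {0,2,3,5}  => 5  4->5 ok
  [5] y  {0,2,3,5}  => 3  5->3 ok
  [6] x  {1,4}  => 1  3->1 ok
  [7] y  {0,2,3,5}  => 3  1->3 ok
  [8] y  {0,2,3,5}  => 5  3->5 ok
  [9] y  {0,2,3,5}  => 2  5->2 ok
  [10] x  {1,4}  => 1  2->1 ok
  [11] y  {0,2,3,5}  => 5  1->5 ok

0,5,1,4,5,3,1,3,5,2,1,5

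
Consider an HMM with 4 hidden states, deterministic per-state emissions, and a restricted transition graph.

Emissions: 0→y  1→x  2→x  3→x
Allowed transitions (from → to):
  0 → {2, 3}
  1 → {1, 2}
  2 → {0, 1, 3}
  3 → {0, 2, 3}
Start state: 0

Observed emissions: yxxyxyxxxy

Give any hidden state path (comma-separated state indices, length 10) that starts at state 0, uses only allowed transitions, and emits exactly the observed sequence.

  [0] y  {0}  => 0  start
  [1] x  {1,2,3}  => 3  0->3 ok
  [2] x  {1,2,3}  => 3  3->3 ok
  [3] y  {0}  => 0  3->0 ok
  [4] x  {1,2,3}  => 3  0->3 ok
  [5] y  {0}  => 0  3->0 ok
  [6] x  {1,2,3}  => 2  0->2 ok
  [7] x  {1,2,3}  => 3  2->3 ok
  [8] x  {1,2,3}  => 3  3->3 ok
  [9] y  {0}  => 0  3->0 ok

0,3,3,0,3,0,2,3,3,0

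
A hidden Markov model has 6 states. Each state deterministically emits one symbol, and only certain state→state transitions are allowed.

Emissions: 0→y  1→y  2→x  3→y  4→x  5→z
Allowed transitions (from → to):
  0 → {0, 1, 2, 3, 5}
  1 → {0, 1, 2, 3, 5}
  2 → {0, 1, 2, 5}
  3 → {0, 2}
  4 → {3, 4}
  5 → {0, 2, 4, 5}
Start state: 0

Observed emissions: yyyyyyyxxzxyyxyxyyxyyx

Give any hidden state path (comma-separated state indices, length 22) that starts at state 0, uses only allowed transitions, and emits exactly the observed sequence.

0,1,1,1,0,0,3,2,2,5,2,0,3,2,0,2,1,1,2,1,3,2

  pos 0: y in {0,1,3}, choose 0; start
  pos 1: y in {0,1,3}, choose 1; 0->1 ok
  pos 2: y in {0,1,3}, choose 1; 1->1 ok
  pos 3: y in {0,1,3}, choose 1; 1->1 ok
  pos 4: y in {0,1,3}, choose 0; 1->0 ok
  pos 5: y in {0,1,3}, choose 0; 0->0 ok
  pos 6: y in {0,1,3}, choose 3; 0->3 ok
  pos 7: x in {2,4}, choose 2; 3->2 ok
  pos 8: x in {2,4}, choose 2; 2->2 ok
  pos 9: z in {5}, choose 5; 2->5 ok
  pos 10: x in {2,4}, choose 2; 5->2 ok
  pos 11: y in {0,1,3}, choose 0; 2->0 ok
  pos 12: y in {0,1,3}, choose 3; 0->3 ok
  pos 13: x in {2,4}, choose 2; 3->2 ok
  pos 14: y in {0,1,3}, choose 0; 2->0 ok
  pos 15: x in {2,4}, choose 2; 0->2 ok
  pos 16: y in {0,1,3}, choose 1; 2->1 ok
  pos 17: y in {0,1,3}, choose 1; 1->1 ok
  pos 18: x in {2,4}, choose 2; 1->2 ok
  pos 19: y in {0,1,3}, choose 1; 2->1 ok
  pos 20: y in {0,1,3}, choose 3; 1->3 ok
  pos 21: x in {2,4}, choose 2; 3->2 ok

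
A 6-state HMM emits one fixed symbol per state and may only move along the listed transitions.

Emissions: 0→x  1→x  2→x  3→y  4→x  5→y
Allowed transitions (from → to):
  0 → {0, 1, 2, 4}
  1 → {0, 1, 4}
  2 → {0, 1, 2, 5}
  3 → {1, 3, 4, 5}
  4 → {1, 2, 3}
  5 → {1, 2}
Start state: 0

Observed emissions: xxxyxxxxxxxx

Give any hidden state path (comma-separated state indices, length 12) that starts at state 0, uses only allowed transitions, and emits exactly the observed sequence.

0,0,2,5,2,0,0,1,0,4,2,2

  [0] x  {0,1,2,4}  => 0  start
  [1] x  {0,1,2,4}  => 0  0->0 ok
  [2] x  {0,1,2,4}  => 2  0->2 ok
  [3] y  {3,5}  => 5  2->5 ok
  [4] x  {0,1,2,4}  => 2  5->2 ok
  [5] x  {0,1,2,4}  => 0  2->0 ok
  [6] x  {0,1,2,4}  => 0  0->0 ok
  [7] x  {0,1,2,4}  => 1  0->1 ok
  [8] x  {0,1,2,4}  => 0  1->0 ok
  [9] x  {0,1,2,4}  => 4  0->4 ok
  [10] x  {0,1,2,4}  => 2  4->2 ok
  [11] x  {0,1,2,4}  => 2  2->2 ok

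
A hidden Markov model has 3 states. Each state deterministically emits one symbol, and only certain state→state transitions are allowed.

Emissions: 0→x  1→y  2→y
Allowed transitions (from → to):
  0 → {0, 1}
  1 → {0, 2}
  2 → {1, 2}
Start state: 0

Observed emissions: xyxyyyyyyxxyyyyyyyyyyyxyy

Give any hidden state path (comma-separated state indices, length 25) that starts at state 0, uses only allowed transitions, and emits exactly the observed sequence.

  [0] x  {0}  => 0  start
  [1] y  {1,2}  => 1  0->1 ok
  [2] x  {0}  => 0  1->0 ok
  [3] y  {1,2}  => 1  0->1 ok
  [4] y  {1,2}  => 2  1->2 ok
  [5] y  {1,2}  => 2  2->2 ok
  [6] y  {1,2}  => 2  2->2 ok
  [7] y  {1,2}  => 2  2->2 ok
  [8] y  {1,2}  => 1  2->1 ok
  [9] x  {0}  => 0  1->0 ok
  [10] x  {0}  => 0  0->0 ok
  [11] y  {1,2}  => 1  0->1 ok
  [12] y  {1,2}  => 2  1->2 ok
  [13] y  {1,2}  => 2  2->2 ok
  [14] y  {1,2}  => 2  2->2 ok
  [15] y  {1,2}  => 2  2->2 ok
  [16] y  {1,2}  => 2  2->2 ok
  [17] y  {1,2}  => 1  2->1 ok
  [18] y  {1,2}  => 2  1->2 ok
  [19] y  {1,2}  => 1  2->1 ok
  [20] y  {1,2}  => 2  1->2 ok
  [21] y  {1,2}  => 1  2->1 ok
  [22] x  {0}  => 0  1->0 ok
  [23] y  {1,2}  => 1  0->1 ok
  [24] y  {1,2}  => 2  1->2 ok

0,1,0,1,2,2,2,2,1,0,0,1,2,2,2,2,2,1,2,1,2,1,0,1,2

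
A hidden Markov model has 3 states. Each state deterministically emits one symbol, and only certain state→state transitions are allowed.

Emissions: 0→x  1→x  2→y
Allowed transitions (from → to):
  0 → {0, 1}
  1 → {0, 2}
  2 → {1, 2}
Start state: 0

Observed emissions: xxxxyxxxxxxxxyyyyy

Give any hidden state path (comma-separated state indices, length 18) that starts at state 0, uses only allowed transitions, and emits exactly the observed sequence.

  t0 'x' -> {0,1}, take 0 (start)
  t1 'x' -> {0,1}, take 0 (0->0 ok)
  t2 'x' -> {0,1}, take 0 (0->0 ok)
  t3 'x' -> {0,1}, take 1 (0->1 ok)
  t4 'y' -> {2}, take 2 (1->2 ok)
  t5 'x' -> {0,1}, take 1 (2->1 ok)
  t6 'x' -> {0,1}, take 0 (1->0 ok)
  t7 'x' -> {0,1}, take 0 (0->0 ok)
  t8 'x' -> {0,1}, take 0 (0->0 ok)
  t9 'x' -> {0,1}, take 0 (0->0 ok)
  t10 'x' -> {0,1}, take 1 (0->1 ok)
  t11 'x' -> {0,1}, take 0 (1->0 ok)
  t12 'x' -> {0,1}, take 1 (0->1 ok)
  t13 'y' -> {2}, take 2 (1->2 ok)
  t14 'y' -> {2}, take 2 (2->2 ok)
  t15 'y' -> {2}, take 2 (2->2 ok)
  t16 'y' -> {2}, take 2 (2->2 ok)
  t17 'y' -> {2}, take 2 (2->2 ok)

0,0,0,1,2,1,0,0,0,0,1,0,1,2,2,2,2,2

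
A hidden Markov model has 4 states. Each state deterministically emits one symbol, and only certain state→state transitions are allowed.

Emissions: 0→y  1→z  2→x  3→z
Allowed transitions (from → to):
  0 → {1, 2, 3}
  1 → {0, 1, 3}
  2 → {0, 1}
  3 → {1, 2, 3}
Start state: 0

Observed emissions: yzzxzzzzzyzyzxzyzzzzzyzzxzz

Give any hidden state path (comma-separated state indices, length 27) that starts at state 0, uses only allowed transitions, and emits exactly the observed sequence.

0,3,3,2,1,1,1,3,1,0,1,0,3,2,1,0,3,3,1,3,1,0,3,3,2,1,1

  pos 0: y in {0}, choose 0; start
  pos 1: z in {1,3}, choose 3; 0->3 ok
  pos 2: z in {1,3}, choose 3; 3->3 ok
  pos 3: x in {2}, choose 2; 3->2 ok
  pos 4: z in {1,3}, choose 1; 2->1 ok
  pos 5: z in {1,3}, choose 1; 1->1 ok
  pos 6: z in {1,3}, choose 1; 1->1 ok
  pos 7: z in {1,3}, choose 3; 1->3 ok
  pos 8: z in {1,3}, choose 1; 3->1 ok
  pos 9: y in {0}, choose 0; 1->0 ok
  pos 10: z in {1,3}, choose 1; 0->1 ok
  pos 11: y in {0}, choose 0; 1->0 ok
  pos 12: z in {1,3}, choose 3; 0->3 ok
  pos 13: x in {2}, choose 2; 3->2 ok
  pos 14: z in {1,3}, choose 1; 2->1 ok
  pos 15: y in {0}, choose 0; 1->0 ok
  pos 16: z in {1,3}, choose 3; 0->3 ok
  pos 17: z in {1,3}, choose 3; 3->3 ok
  pos 18: z in {1,3}, choose 1; 3->1 ok
  pos 19: z in {1,3}, choose 3; 1->3 ok
  pos 20: z in {1,3}, choose 1; 3->1 ok
  pos 21: y in {0}, choose 0; 1->0 ok
  pos 22: z in {1,3}, choose 3; 0->3 ok
  pos 23: z in {1,3}, choose 3; 3->3 ok
  pos 24: x in {2}, choose 2; 3->2 ok
  pos 25: z in {1,3}, choose 1; 2->1 ok
  pos 26: z in {1,3}, choose 1; 1->1 ok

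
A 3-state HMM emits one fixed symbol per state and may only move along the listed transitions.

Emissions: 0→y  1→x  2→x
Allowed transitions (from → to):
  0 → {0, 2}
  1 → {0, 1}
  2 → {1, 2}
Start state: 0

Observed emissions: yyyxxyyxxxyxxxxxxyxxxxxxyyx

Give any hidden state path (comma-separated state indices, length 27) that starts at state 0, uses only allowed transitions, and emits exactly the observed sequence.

0,0,0,2,1,0,0,2,1,1,0,2,2,2,2,2,1,0,2,2,2,2,2,1,0,0,2

  pos 0: y in {0}, choose 0; start
  pos 1: y in {0}, choose 0; 0->0 ok
  pos 2: y in {0}, choose 0; 0->0 ok
  pos 3: x in {1,2}, choose 2; 0->2 ok
  pos 4: x in {1,2}, choose 1; 2->1 ok
  pos 5: y in {0}, choose 0; 1->0 ok
  pos 6: y in {0}, choose 0; 0->0 ok
  pos 7: x in {1,2}, choose 2; 0->2 ok
  pos 8: x in {1,2}, choose 1; 2->1 ok
  pos 9: x in {1,2}, choose 1; 1->1 ok
  pos 10: y in {0}, choose 0; 1->0 ok
  pos 11: x in {1,2}, choose 2; 0->2 ok
  pos 12: x in {1,2}, choose 2; 2->2 ok
  pos 13: x in {1,2}, choose 2; 2->2 ok
  pos 14: x in {1,2}, choose 2; 2->2 ok
  pos 15: x in {1,2}, choose 2; 2->2 ok
  pos 16: x in {1,2}, choose 1; 2->1 ok
  pos 17: y in {0}, choose 0; 1->0 ok
  pos 18: x in {1,2}, choose 2; 0->2 ok
  pos 19: x in {1,2}, choose 2; 2->2 ok
  pos 20: x in {1,2}, choose 2; 2->2 ok
  pos 21: x in {1,2}, choose 2; 2->2 ok
  pos 22: x in {1,2}, choose 2; 2->2 ok
  pos 23: x in {1,2}, choose 1; 2->1 ok
  pos 24: y in {0}, choose 0; 1->0 ok
  pos 25: y in {0}, choose 0; 0->0 ok
  pos 26: x in {1,2}, choose 2; 0->2 ok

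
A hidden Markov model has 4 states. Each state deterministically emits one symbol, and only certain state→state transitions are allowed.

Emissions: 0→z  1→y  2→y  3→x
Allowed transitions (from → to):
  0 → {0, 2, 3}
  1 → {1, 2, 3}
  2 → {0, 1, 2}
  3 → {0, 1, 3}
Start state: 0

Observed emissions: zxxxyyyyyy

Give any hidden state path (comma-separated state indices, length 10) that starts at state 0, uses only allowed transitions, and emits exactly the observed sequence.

  pos 0: z in {0}, choose 0; start
  pos 1: x in {3}, choose 3; 0->3 ok
  pos 2: x in {3}, choose 3; 3->3 ok
  pos 3: x in {3}, choose 3; 3->3 ok
  pos 4: y in {1,2}, choose 1; 3->1 ok
  pos 5: y in {1,2}, choose 1; 1->1 ok
  pos 6: y in {1,2}, choose 1; 1->1 ok
  pos 7: y in {1,2}, choose 1; 1->1 ok
  pos 8: y in {1,2}, choose 2; 1->2 ok
  pos 9: y in {1,2}, choose 1; 2->1 ok

0,3,3,3,1,1,1,1,2,1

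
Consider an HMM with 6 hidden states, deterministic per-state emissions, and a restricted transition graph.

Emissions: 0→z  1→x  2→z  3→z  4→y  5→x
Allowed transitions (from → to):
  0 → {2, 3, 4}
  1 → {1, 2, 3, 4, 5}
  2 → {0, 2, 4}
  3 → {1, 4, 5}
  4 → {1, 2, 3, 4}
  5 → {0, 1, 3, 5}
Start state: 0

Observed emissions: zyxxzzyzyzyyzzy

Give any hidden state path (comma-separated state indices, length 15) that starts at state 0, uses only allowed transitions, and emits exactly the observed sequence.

0,4,1,1,2,0,4,2,4,3,4,4,2,0,4

  0: obs=z cand={0,2,3} pick 0 [start]
  1: obs=y cand={4} pick 4 [0->4 ok]
  2: obs=x cand={1,5} pick 1 [4->1 ok]
  3: obs=x cand={1,5} pick 1 [1->1 ok]
  4: obs=z cand={0,2,3} pick 2 [1->2 ok]
  5: obs=z cand={0,2,3} pick 0 [2->0 ok]
  6: obs=y cand={4} pick 4 [0->4 ok]
  7: obs=z cand={0,2,3} pick 2 [4->2 ok]
  8: obs=y cand={4} pick 4 [2->4 ok]
  9: obs=z cand={0,2,3} pick 3 [4->3 ok]
  10: obs=y cand={4} pick 4 [3->4 ok]
  11: obs=y cand={4} pick 4 [4->4 ok]
  12: obs=z cand={0,2,3} pick 2 [4->2 ok]
  13: obs=z cand={0,2,3} pick 0 [2->0 ok]
  14: obs=y cand={4} pick 4 [0->4 ok]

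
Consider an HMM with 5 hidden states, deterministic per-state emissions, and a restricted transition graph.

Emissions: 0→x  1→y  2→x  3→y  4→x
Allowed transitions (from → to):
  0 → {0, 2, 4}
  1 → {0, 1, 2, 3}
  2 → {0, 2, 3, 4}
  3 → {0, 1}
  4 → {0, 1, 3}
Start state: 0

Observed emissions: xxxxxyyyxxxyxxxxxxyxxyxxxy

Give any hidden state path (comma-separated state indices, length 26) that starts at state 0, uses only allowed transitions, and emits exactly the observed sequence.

0,0,0,2,4,3,1,1,2,0,2,3,0,2,0,0,0,2,3,0,4,3,0,0,2,3

  pos 0: x in {0,2,4}, choose 0; start
  pos 1: x in {0,2,4}, choose 0; 0->0 ok
  pos 2: x in {0,2,4}, choose 0; 0->0 ok
  pos 3: x in {0,2,4}, choose 2; 0->2 ok
  pos 4: x in {0,2,4}, choose 4; 2->4 ok
  pos 5: y in {1,3}, choose 3; 4->3 ok
  pos 6: y in {1,3}, choose 1; 3->1 ok
  pos 7: y in {1,3}, choose 1; 1->1 ok
  pos 8: x in {0,2,4}, choose 2; 1->2 ok
  pos 9: x in {0,2,4}, choose 0; 2->0 ok
  pos 10: x in {0,2,4}, choose 2; 0->2 ok
  pos 11: y in {1,3}, choose 3; 2->3 ok
  pos 12: x in {0,2,4}, choose 0; 3->0 ok
  pos 13: x in {0,2,4}, choose 2; 0->2 ok
  pos 14: x in {0,2,4}, choose 0; 2->0 ok
  pos 15: x in {0,2,4}, choose 0; 0->0 ok
  pos 16: x in {0,2,4}, choose 0; 0->0 ok
  pos 17: x in {0,2,4}, choose 2; 0->2 ok
  pos 18: y in {1,3}, choose 3; 2->3 ok
  pos 19: x in {0,2,4}, choose 0; 3->0 ok
  pos 20: x in {0,2,4}, choose 4; 0->4 ok
  pos 21: y in {1,3}, choose 3; 4->3 ok
  pos 22: x in {0,2,4}, choose 0; 3->0 ok
  pos 23: x in {0,2,4}, choose 0; 0->0 ok
  pos 24: x in {0,2,4}, choose 2; 0->2 ok
  pos 25: y in {1,3}, choose 3; 2->3 ok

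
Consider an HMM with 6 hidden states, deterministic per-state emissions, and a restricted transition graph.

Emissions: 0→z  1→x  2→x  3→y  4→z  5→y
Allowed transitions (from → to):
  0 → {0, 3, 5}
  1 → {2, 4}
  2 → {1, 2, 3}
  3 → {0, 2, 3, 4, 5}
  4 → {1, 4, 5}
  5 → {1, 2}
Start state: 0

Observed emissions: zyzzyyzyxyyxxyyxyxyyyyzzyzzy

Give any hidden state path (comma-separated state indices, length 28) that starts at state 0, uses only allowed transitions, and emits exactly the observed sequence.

  pos 0: z in {0,4}, choose 0; start
  pos 1: y in {3,5}, choose 3; 0->3 ok
  pos 2: z in {0,4}, choose 0; 3->0 ok
  pos 3: z in {0,4}, choose 0; 0->0 ok
  pos 4: y in {3,5}, choose 3; 0->3 ok
  pos 5: y in {3,5}, choose 3; 3->3 ok
  pos 6: z in {0,4}, choose 4; 3->4 ok
  pos 7: y in {3,5}, choose 5; 4->5 ok
  pos 8: x in {1,2}, choose 2; 5->2 ok
  pos 9: y in {3,5}, choose 3; 2->3 ok
  pos 10: y in {3,5}, choose 5; 3->5 ok
  pos 11: x in {1,2}, choose 2; 5->2 ok
  pos 12: x in {1,2}, choose 2; 2->2 ok
  pos 13: y in {3,5}, choose 3; 2->3 ok
  pos 14: y in {3,5}, choose 3; 3->3 ok
  pos 15: x in {1,2}, choose 2; 3->2 ok
  pos 16: y in {3,5}, choose 3; 2->3 ok
  pos 17: x in {1,2}, choose 2; 3->2 ok
  pos 18: y in {3,5}, choose 3; 2->3 ok
  pos 19: y in {3,5}, choose 3; 3->3 ok
  pos 20: y in {3,5}, choose 3; 3->3 ok
  pos 21: y in {3,5}, choose 3; 3->3 ok
  pos 22: z in {0,4}, choose 0; 3->0 ok
  pos 23: z in {0,4}, choose 0; 0->0 ok
  pos 24: y in {3,5}, choose 3; 0->3 ok
  pos 25: z in {0,4}, choose 0; 3->0 ok
  pos 26: z in {0,4}, choose 0; 0->0 ok
  pos 27: y in {3,5}, choose 3; 0->3 ok

0,3,0,0,3,3,4,5,2,3,5,2,2,3,3,2,3,2,3,3,3,3,0,0,3,0,0,3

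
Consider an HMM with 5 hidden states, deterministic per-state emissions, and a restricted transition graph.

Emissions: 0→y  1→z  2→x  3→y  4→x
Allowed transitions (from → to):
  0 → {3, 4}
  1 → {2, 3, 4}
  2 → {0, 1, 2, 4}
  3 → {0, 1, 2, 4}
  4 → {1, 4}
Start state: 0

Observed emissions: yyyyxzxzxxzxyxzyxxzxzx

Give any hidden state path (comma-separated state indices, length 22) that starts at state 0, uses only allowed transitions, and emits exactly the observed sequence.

  [0] y  {0,3}  => 0  start
  [1] y  {0,3}  => 3  0->3 ok
  [2] y  {0,3}  => 0  3->0 ok
  [3] y  {0,3}  => 3  0->3 ok
  [4] x  {2,4}  => 4  3->4 ok
  [5] z  {1}  => 1  4->1 ok
  [6] x  {2,4}  => 4  1->4 ok
  [7] z  {1}  => 1  4->1 ok
  [8] x  {2,4}  => 2  1->2 ok
  [9] x  {2,4}  => 4  2->4 ok
  [10] z  {1}  => 1  4->1 ok
  [11] x  {2,4}  => 2  1->2 ok
  [12] y  {0,3}  => 0  2->0 ok
  [13] x  {2,4}  => 4  0->4 ok
  [14] z  {1}  => 1  4->1 ok
  [15] y  {0,3}  => 3  1->3 ok
  [16] x  {2,4}  => 4  3->4 ok
  [17] x  {2,4}  => 4  4->4 ok
  [18] z  {1}  => 1  4->1 ok
  [19] x  {2,4}  => 2  1->2 ok
  [20] z  {1}  => 1  2->1 ok
  [21] x  {2,4}  => 4  1->4 ok

0,3,0,3,4,1,4,1,2,4,1,2,0,4,1,3,4,4,1,2,1,4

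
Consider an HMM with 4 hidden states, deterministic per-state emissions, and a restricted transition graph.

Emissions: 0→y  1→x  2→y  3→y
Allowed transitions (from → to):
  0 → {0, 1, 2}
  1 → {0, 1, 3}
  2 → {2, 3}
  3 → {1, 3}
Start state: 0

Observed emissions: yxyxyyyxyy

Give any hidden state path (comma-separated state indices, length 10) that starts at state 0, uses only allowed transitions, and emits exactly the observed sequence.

  pos 0: y in {0,2,3}, choose 0; start
  pos 1: x in {1}, choose 1; 0->1 ok
  pos 2: y in {0,2,3}, choose 0; 1->0 ok
  pos 3: x in {1}, choose 1; 0->1 ok
  pos 4: y in {0,2,3}, choose 0; 1->0 ok
  pos 5: y in {0,2,3}, choose 2; 0->2 ok
  pos 6: y in {0,2,3}, choose 3; 2->3 ok
  pos 7: x in {1}, choose 1; 3->1 ok
  pos 8: y in {0,2,3}, choose 0; 1->0 ok
  pos 9: y in {0,2,3}, choose 2; 0->2 ok

0,1,0,1,0,2,3,1,0,2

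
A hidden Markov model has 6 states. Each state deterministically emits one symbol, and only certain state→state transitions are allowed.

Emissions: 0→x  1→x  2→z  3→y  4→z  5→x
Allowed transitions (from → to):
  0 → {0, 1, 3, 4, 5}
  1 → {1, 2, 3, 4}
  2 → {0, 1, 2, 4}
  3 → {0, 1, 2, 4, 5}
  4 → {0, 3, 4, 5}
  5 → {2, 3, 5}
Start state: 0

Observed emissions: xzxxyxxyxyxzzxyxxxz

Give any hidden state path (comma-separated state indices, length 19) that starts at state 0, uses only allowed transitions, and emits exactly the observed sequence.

  t0 'x' -> {0,1,5}, take 0 (start)
  t1 'z' -> {2,4}, take 4 (0->4 ok)
  t2 'x' -> {0,1,5}, take 0 (4->0 ok)
  t3 'x' -> {0,1,5}, take 5 (0->5 ok)
  t4 'y' -> {3}, take 3 (5->3 ok)
  t5 'x' -> {0,1,5}, take 1 (3->1 ok)
  t6 'x' -> {0,1,5}, take 1 (1->1 ok)
  t7 'y' -> {3}, take 3 (1->3 ok)
  t8 'x' -> {0,1,5}, take 5 (3->5 ok)
  t9 'y' -> {3}, take 3 (5->3 ok)
  t10 'x' -> {0,1,5}, take 0 (3->0 ok)
  t11 'z' -> {2,4}, take 4 (0->4 ok)
  t12 'z' -> {2,4}, take 4 (4->4 ok)
  t13 'x' -> {0,1,5}, take 5 (4->5 ok)
  t14 'y' -> {3}, take 3 (5->3 ok)
  t15 'x' -> {0,1,5}, take 0 (3->0 ok)
  t16 'x' -> {0,1,5}, take 5 (0->5 ok)
  t17 'x' -> {0,1,5}, take 5 (5->5 ok)
  t18 'z' -> {2,4}, take 2 (5->2 ok)

0,4,0,5,3,1,1,3,5,3,0,4,4,5,3,0,5,5,2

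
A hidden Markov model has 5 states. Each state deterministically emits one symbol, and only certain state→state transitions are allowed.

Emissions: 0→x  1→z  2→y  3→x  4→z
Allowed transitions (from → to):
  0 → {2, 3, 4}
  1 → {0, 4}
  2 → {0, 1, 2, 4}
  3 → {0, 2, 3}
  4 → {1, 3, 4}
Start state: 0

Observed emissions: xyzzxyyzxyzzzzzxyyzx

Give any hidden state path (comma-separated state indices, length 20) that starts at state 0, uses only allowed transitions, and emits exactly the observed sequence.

0,2,1,4,3,2,2,4,3,2,1,4,4,4,4,3,2,2,4,3

  pos 0: x in {0,3}, choose 0; start
  pos 1: y in {2}, choose 2; 0->2 ok
  pos 2: z in {1,4}, choose 1; 2->1 ok
  pos 3: z in {1,4}, choose 4; 1->4 ok
  pos 4: x in {0,3}, choose 3; 4->3 ok
  pos 5: y in {2}, choose 2; 3->2 ok
  pos 6: y in {2}, choose 2; 2->2 ok
  pos 7: z in {1,4}, choose 4; 2->4 ok
  pos 8: x in {0,3}, choose 3; 4->3 ok
  pos 9: y in {2}, choose 2; 3->2 ok
  pos 10: z in {1,4}, choose 1; 2->1 ok
  pos 11: z in {1,4}, choose 4; 1->4 ok
  pos 12: z in {1,4}, choose 4; 4->4 ok
  pos 13: z in {1,4}, choose 4; 4->4 ok
  pos 14: z in {1,4}, choose 4; 4->4 ok
  pos 15: x in {0,3}, choose 3; 4->3 ok
  pos 16: y in {2}, choose 2; 3->2 ok
  pos 17: y in {2}, choose 2; 2->2 ok
  pos 18: z in {1,4}, choose 4; 2->4 ok
  pos 19: x in {0,3}, choose 3; 4->3 ok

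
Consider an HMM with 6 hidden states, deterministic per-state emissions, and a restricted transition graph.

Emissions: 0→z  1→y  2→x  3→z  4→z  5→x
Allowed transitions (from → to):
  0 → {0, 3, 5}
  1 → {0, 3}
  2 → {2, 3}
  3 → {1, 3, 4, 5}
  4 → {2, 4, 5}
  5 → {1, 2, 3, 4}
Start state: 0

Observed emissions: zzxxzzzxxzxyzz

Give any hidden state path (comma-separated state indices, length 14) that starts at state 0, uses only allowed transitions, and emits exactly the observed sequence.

0,0,5,2,3,3,4,5,2,3,5,1,0,3

  [0] z  {0,3,4}  => 0  start
  [1] z  {0,3,4}  => 0  0->0 ok
  [2] x  {2,5}  => 5  0->5 ok
  [3] x  {2,5}  => 2  5->2 ok
  [4] z  {0,3,4}  => 3  2->3 ok
  [5] z  {0,3,4}  => 3  3->3 ok
  [6] z  {0,3,4}  => 4  3->4 ok
  [7] x  {2,5}  => 5  4->5 ok
  [8] x  {2,5}  => 2  5->2 ok
  [9] z  {0,3,4}  => 3  2->3 ok
  [10] x  {2,5}  => 5  3->5 ok
  [11] y  {1}  => 1  5->1 ok
  [12] z  {0,3,4}  => 0  1->0 ok
  [13] z  {0,3,4}  => 3  0->3 ok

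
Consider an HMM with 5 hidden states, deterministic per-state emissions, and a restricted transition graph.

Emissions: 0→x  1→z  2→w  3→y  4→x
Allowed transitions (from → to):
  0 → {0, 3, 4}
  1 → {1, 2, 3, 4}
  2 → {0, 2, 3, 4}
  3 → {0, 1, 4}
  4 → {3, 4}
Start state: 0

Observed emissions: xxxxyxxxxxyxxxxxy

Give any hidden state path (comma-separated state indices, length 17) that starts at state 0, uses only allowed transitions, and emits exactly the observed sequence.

0,0,0,4,3,0,0,0,4,4,3,0,0,4,4,4,3

  pos 0: x in {0,4}, choose 0; start
  pos 1: x in {0,4}, choose 0; 0->0 ok
  pos 2: x in {0,4}, choose 0; 0->0 ok
  pos 3: x in {0,4}, choose 4; 0->4 ok
  pos 4: y in {3}, choose 3; 4->3 ok
  pos 5: x in {0,4}, choose 0; 3->0 ok
  pos 6: x in {0,4}, choose 0; 0->0 ok
  pos 7: x in {0,4}, choose 0; 0->0 ok
  pos 8: x in {0,4}, choose 4; 0->4 ok
  pos 9: x in {0,4}, choose 4; 4->4 ok
  pos 10: y in {3}, choose 3; 4->3 ok
  pos 11: x in {0,4}, choose 0; 3->0 ok
  pos 12: x in {0,4}, choose 0; 0->0 ok
  pos 13: x in {0,4}, choose 4; 0->4 ok
  pos 14: x in {0,4}, choose 4; 4->4 ok
  pos 15: x in {0,4}, choose 4; 4->4 ok
  pos 16: y in {3}, choose 3; 4->3 ok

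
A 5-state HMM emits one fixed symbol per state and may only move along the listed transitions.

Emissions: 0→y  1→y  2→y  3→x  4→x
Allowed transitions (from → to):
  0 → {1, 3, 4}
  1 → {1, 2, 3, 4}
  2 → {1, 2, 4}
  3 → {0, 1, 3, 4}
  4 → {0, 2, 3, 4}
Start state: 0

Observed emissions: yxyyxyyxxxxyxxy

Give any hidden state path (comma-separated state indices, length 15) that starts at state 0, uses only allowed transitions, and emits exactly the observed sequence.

0,4,2,1,3,1,1,3,3,3,4,0,3,3,0

  [0] y  {0,1,2}  => 0  start
  [1] x  {3,4}  => 4  0->4 ok
  [2] y  {0,1,2}  => 2  4->2 ok
  [3] y  {0,1,2}  => 1  2->1 ok
  [4] x  {3,4}  => 3  1->3 ok
  [5] y  {0,1,2}  => 1  3->1 ok
  [6] y  {0,1,2}  => 1  1->1 ok
  [7] x  {3,4}  => 3  1->3 ok
  [8] x  {3,4}  => 3  3->3 ok
  [9] x  {3,4}  => 3  3->3 ok
  [10] x  {3,4}  => 4  3->4 ok
  [11] y  {0,1,2}  => 0  4->0 ok
  [12] x  {3,4}  => 3  0->3 ok
  [13] x  {3,4}  => 3  3->3 ok
  [14] y  {0,1,2}  => 0  3->0 ok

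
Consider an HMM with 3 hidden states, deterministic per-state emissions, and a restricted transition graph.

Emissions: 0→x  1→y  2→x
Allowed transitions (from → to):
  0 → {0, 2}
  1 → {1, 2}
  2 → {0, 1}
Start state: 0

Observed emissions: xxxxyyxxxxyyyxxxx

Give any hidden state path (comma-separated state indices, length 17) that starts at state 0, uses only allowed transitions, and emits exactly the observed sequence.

0,2,0,2,1,1,2,0,0,2,1,1,1,2,0,0,2

  pos 0: x in {0,2}, choose 0; start
  pos 1: x in {0,2}, choose 2; 0->2 ok
  pos 2: x in {0,2}, choose 0; 2->0 ok
  pos 3: x in {0,2}, choose 2; 0->2 ok
  pos 4: y in {1}, choose 1; 2->1 ok
  pos 5: y in {1}, choose 1; 1->1 ok
  pos 6: x in {0,2}, choose 2; 1->2 ok
  pos 7: x in {0,2}, choose 0; 2->0 ok
  pos 8: x in {0,2}, choose 0; 0->0 ok
  pos 9: x in {0,2}, choose 2; 0->2 ok
  pos 10: y in {1}, choose 1; 2->1 ok
  pos 11: y in {1}, choose 1; 1->1 ok
  pos 12: y in {1}, choose 1; 1->1 ok
  pos 13: x in {0,2}, choose 2; 1->2 ok
  pos 14: x in {0,2}, choose 0; 2->0 ok
  pos 15: x in {0,2}, choose 0; 0->0 ok
  pos 16: x in {0,2}, choose 2; 0->2 ok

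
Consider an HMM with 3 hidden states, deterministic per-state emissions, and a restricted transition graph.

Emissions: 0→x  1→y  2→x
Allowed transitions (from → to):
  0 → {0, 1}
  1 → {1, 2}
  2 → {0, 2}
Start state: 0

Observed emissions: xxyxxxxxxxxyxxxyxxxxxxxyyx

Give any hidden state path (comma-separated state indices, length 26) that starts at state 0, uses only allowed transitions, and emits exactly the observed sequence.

0,0,1,2,2,2,2,2,0,0,0,1,2,0,0,1,2,2,2,2,2,2,0,1,1,2

  0: obs=x cand={0,2} pick 0 [start]
  1: obs=x cand={0,2} pick 0 [0->0 ok]
  2: obs=y cand={1} pick 1 [0->1 ok]
  3: obs=x cand={0,2} pick 2 [1->2 ok]
  4: obs=x cand={0,2} pick 2 [2->2 ok]
  5: obs=x cand={0,2} pick 2 [2->2 ok]
  6: obs=x cand={0,2} pick 2 [2->2 ok]
  7: obs=x cand={0,2} pick 2 [2->2 ok]
  8: obs=x cand={0,2} pick 0 [2->0 ok]
  9: obs=x cand={0,2} pick 0 [0->0 ok]
  10: obs=x cand={0,2} pick 0 [0->0 ok]
  11: obs=y cand={1} pick 1 [0->1 ok]
  12: obs=x cand={0,2} pick 2 [1->2 ok]
  13: obs=x cand={0,2} pick 0 [2->0 ok]
  14: obs=x cand={0,2} pick 0 [0->0 ok]
  15: obs=y cand={1} pick 1 [0->1 ok]
  16: obs=x cand={0,2} pick 2 [1->2 ok]
  17: obs=x cand={0,2} pick 2 [2->2 ok]
  18: obs=x cand={0,2} pick 2 [2->2 ok]
  19: obs=x cand={0,2} pick 2 [2->2 ok]
  20: obs=x cand={0,2} pick 2 [2->2 ok]
  21: obs=x cand={0,2} pick 2 [2->2 ok]
  22: obs=x cand={0,2} pick 0 [2->0 ok]
  23: obs=y cand={1} pick 1 [0->1 ok]
  24: obs=y cand={1} pick 1 [1->1 ok]
  25: obs=x cand={0,2} pick 2 [1->2 ok]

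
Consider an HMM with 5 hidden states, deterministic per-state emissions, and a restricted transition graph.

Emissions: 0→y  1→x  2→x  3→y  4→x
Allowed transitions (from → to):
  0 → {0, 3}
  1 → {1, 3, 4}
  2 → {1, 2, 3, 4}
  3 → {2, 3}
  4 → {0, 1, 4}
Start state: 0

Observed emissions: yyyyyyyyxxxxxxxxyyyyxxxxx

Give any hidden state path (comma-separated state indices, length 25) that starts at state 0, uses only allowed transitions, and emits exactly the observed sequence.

  [0] y  {0,3}  => 0  start
  [1] y  {0,3}  => 0  0->0 ok
  [2] y  {0,3}  => 0  0->0 ok
  [3] y  {0,3}  => 0  0->0 ok
  [4] y  {0,3}  => 0  0->0 ok
  [5] y  {0,3}  => 0  0->0 ok
  [6] y  {0,3}  => 3  0->3 ok
  [7] y  {0,3}  => 3  3->3 ok
  [8] x  {1,2,4}  => 2  3->2 ok
  [9] x  {1,2,4}  => 1  2->1 ok
  [10] x  {1,2,4}  => 1  1->1 ok
  [11] x  {1,2,4}  => 1  1->1 ok
  [12] x  {1,2,4}  => 4  1->4 ok
  [13] x  {1,2,4}  => 4  4->4 ok
  [14] x  {1,2,4}  => 4  4->4 ok
  [15] x  {1,2,4}  => 4  4->4 ok
  [16] y  {0,3}  => 0  4->0 ok
  [17] y  {0,3}  => 0  0->0 ok
  [18] y  {0,3}  => 0  0->0 ok
  [19] y  {0,3}  => 3  0->3 ok
  [20] x  {1,2,4}  => 2  3->2 ok
  [21] x  {1,2,4}  => 4  2->4 ok
  [22] x  {1,2,4}  => 1  4->1 ok
  [23] x  {1,2,4}  => 1  1->1 ok
  [24] x  {1,2,4}  => 4  1->4 ok

0,0,0,0,0,0,3,3,2,1,1,1,4,4,4,4,0,0,0,3,2,4,1,1,4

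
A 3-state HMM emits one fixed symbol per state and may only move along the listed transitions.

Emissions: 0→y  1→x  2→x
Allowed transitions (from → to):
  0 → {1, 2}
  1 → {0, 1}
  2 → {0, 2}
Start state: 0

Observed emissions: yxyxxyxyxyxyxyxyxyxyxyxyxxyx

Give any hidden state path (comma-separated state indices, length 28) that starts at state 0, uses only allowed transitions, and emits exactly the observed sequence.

0,1,0,2,2,0,2,0,2,0,2,0,2,0,2,0,1,0,2,0,1,0,2,0,1,1,0,2

  0: obs=y cand={0} pick 0 [start]
  1: obs=x cand={1,2} pick 1 [0->1 ok]
  2: obs=y cand={0} pick 0 [1->0 ok]
  3: obs=x cand={1,2} pick 2 [0->2 ok]
  4: obs=x cand={1,2} pick 2 [2->2 ok]
  5: obs=y cand={0} pick 0 [2->0 ok]
  6: obs=x cand={1,2} pick 2 [0->2 ok]
  7: obs=y cand={0} pick 0 [2->0 ok]
  8: obs=x cand={1,2} pick 2 [0->2 ok]
  9: obs=y cand={0} pick 0 [2->0 ok]
  10: obs=x cand={1,2} pick 2 [0->2 ok]
  11: obs=y cand={0} pick 0 [2->0 ok]
  12: obs=x cand={1,2} pick 2 [0->2 ok]
  13: obs=y cand={0} pick 0 [2->0 ok]
  14: obs=x cand={1,2} pick 2 [0->2 ok]
  15: obs=y cand={0} pick 0 [2->0 ok]
  16: obs=x cand={1,2} pick 1 [0->1 ok]
  17: obs=y cand={0} pick 0 [1->0 ok]
  18: obs=x cand={1,2} pick 2 [0->2 ok]
  19: obs=y cand={0} pick 0 [2->0 ok]
  20: obs=x cand={1,2} pick 1 [0->1 ok]
  21: obs=y cand={0} pick 0 [1->0 ok]
  22: obs=x cand={1,2} pick 2 [0->2 ok]
  23: obs=y cand={0} pick 0 [2->0 ok]
  24: obs=x cand={1,2} pick 1 [0->1 ok]
  25: obs=x cand={1,2} pick 1 [1->1 ok]
  26: obs=y cand={0} pick 0 [1->0 ok]
  27: obs=x cand={1,2} pick 2 [0->2 ok]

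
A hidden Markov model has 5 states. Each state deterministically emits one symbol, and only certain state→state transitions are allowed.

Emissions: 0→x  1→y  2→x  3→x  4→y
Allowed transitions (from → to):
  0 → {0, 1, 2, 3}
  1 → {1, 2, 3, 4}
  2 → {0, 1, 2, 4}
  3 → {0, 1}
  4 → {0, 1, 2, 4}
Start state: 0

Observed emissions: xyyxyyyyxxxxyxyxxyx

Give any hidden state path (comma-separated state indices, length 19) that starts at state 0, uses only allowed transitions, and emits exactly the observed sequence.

0,1,4,2,4,4,4,1,2,0,2,2,4,2,4,2,2,1,2

  t0 'x' -> {0,2,3}, take 0 (start)
  t1 'y' -> {1,4}, take 1 (0->1 ok)
  t2 'y' -> {1,4}, take 4 (1->4 ok)
  t3 'x' -> {0,2,3}, take 2 (4->2 ok)
  t4 'y' -> {1,4}, take 4 (2->4 ok)
  t5 'y' -> {1,4}, take 4 (4->4 ok)
  t6 'y' -> {1,4}, take 4 (4->4 ok)
  t7 'y' -> {1,4}, take 1 (4->1 ok)
  t8 'x' -> {0,2,3}, take 2 (1->2 ok)
  t9 'x' -> {0,2,3}, take 0 (2->0 ok)
  t10 'x' -> {0,2,3}, take 2 (0->2 ok)
  t11 'x' -> {0,2,3}, take 2 (2->2 ok)
  t12 'y' -> {1,4}, take 4 (2->4 ok)
  t13 'x' -> {0,2,3}, take 2 (4->2 ok)
  t14 'y' -> {1,4}, take 4 (2->4 ok)
  t15 'x' -> {0,2,3}, take 2 (4->2 ok)
  t16 'x' -> {0,2,3}, take 2 (2->2 ok)
  t17 'y' -> {1,4}, take 1 (2->1 ok)
  t18 'x' -> {0,2,3}, take 2 (1->2 ok)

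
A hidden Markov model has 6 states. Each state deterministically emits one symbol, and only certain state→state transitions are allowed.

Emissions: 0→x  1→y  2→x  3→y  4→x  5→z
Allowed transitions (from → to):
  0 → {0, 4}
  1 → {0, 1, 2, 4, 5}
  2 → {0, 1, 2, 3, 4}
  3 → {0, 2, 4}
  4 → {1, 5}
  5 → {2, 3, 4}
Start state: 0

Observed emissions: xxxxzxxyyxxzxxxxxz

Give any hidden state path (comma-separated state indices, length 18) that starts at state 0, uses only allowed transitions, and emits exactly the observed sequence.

0,0,0,4,5,2,4,1,1,0,4,5,2,0,0,0,4,5

  0: obs=x cand={0,2,4} pick 0 [start]
  1: obs=x cand={0,2,4} pick 0 [0->0 ok]
  2: obs=x cand={0,2,4} pick 0 [0->0 ok]
  3: obs=x cand={0,2,4} pick 4 [0->4 ok]
  4: obs=z cand={5} pick 5 [4->5 ok]
  5: obs=x cand={0,2,4} pick 2 [5->2 ok]
  6: obs=x cand={0,2,4} pick 4 [2->4 ok]
  7: obs=y cand={1,3} pick 1 [4->1 ok]
  8: obs=y cand={1,3} pick 1 [1->1 ok]
  9: obs=x cand={0,2,4} pick 0 [1->0 ok]
  10: obs=x cand={0,2,4} pick 4 [0->4 ok]
  11: obs=z cand={5} pick 5 [4->5 ok]
  12: obs=x cand={0,2,4} pick 2 [5->2 ok]
  13: obs=x cand={0,2,4} pick 0 [2->0 ok]
  14: obs=x cand={0,2,4} pick 0 [0->0 ok]
  15: obs=x cand={0,2,4} pick 0 [0->0 ok]
  16: obs=x cand={0,2,4} pick 4 [0->4 ok]
  17: obs=z cand={5} pick 5 [4->5 ok]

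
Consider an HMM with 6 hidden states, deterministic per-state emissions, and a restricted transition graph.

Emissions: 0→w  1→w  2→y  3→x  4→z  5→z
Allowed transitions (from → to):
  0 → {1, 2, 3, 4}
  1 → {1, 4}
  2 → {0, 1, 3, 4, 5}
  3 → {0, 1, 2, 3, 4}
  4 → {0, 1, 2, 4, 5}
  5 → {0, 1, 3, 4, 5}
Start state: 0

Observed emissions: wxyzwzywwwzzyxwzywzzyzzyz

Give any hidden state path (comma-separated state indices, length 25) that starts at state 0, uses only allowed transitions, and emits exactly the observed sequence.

  [0] w  {0,1}  => 0  start
  [1] x  {3}  => 3  0->3 ok
  [2] y  {2}  => 2  3->2 ok
  [3] z  {4,5}  => 4  2->4 ok
  [4] w  {0,1}  => 1  4->1 ok
  [5] z  {4,5}  => 4  1->4 ok
  [6] y  {2}  => 2  4->2 ok
  [7] w  {0,1}  => 1  2->1 ok
  [8] w  {0,1}  => 1  1->1 ok
  [9] w  {0,1}  => 1  1->1 ok
  [10] z  {4,5}  => 4  1->4 ok
  [11] z  {4,5}  => 4  4->4 ok
  [12] y  {2}  => 2  4->2 ok
  [13] x  {3}  => 3  2->3 ok
  [14] w  {0,1}  => 1  3->1 ok
  [15] z  {4,5}  => 4  1->4 ok
  [16] y  {2}  => 2  4->2 ok
  [17] w  {0,1}  => 1  2->1 ok
  [18] z  {4,5}  => 4  1->4 ok
  [19] z  {4,5}  => 4  4->4 ok
  [20] y  {2}  => 2  4->2 ok
  [21] z  {4,5}  => 5  2->5 ok
  [22] z  {4,5}  => 4  5->4 ok
  [23] y  {2}  => 2  4->2 ok
  [24] z  {4,5}  => 4  2->4 ok

0,3,2,4,1,4,2,1,1,1,4,4,2,3,1,4,2,1,4,4,2,5,4,2,4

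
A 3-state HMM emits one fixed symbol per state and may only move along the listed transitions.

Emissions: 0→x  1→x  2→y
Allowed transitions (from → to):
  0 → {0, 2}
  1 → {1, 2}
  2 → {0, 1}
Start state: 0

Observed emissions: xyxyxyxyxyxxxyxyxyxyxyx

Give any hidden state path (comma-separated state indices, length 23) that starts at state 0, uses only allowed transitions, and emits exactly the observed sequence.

  pos 0: x in {0,1}, choose 0; start
  pos 1: y in {2}, choose 2; 0->2 ok
  pos 2: x in {0,1}, choose 0; 2->0 ok
  pos 3: y in {2}, choose 2; 0->2 ok
  pos 4: x in {0,1}, choose 1; 2->1 ok
  pos 5: y in {2}, choose 2; 1->2 ok
  pos 6: x in {0,1}, choose 0; 2->0 ok
  pos 7: y in {2}, choose 2; 0->2 ok
  pos 8: x in {0,1}, choose 0; 2->0 ok
  pos 9: y in {2}, choose 2; 0->2 ok
  pos 10: x in {0,1}, choose 0; 2->0 ok
  pos 11: x in {0,1}, choose 0; 0->0 ok
  pos 12: x in {0,1}, choose 0; 0->0 ok
  pos 13: y in {2}, choose 2; 0->2 ok
  pos 14: x in {0,1}, choose 1; 2->1 ok
  pos 15: y in {2}, choose 2; 1->2 ok
  pos 16: x in {0,1}, choose 1; 2->1 ok
  pos 17: y in {2}, choose 2; 1->2 ok
  pos 18: x in {0,1}, choose 0; 2->0 ok
  pos 19: y in {2}, choose 2; 0->2 ok
  pos 20: x in {0,1}, choose 1; 2->1 ok
  pos 21: y in {2}, choose 2; 1->2 ok
  pos 22: x in {0,1}, choose 1; 2->1 ok

0,2,0,2,1,2,0,2,0,2,0,0,0,2,1,2,1,2,0,2,1,2,1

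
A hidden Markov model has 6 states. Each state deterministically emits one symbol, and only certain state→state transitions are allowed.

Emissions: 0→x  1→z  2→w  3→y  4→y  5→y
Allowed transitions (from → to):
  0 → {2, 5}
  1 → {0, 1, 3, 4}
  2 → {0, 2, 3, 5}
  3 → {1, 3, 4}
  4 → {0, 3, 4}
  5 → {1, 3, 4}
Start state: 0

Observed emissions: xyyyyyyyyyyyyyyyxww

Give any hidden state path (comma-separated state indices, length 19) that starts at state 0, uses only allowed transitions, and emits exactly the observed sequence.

0,5,4,4,3,3,4,4,4,3,4,3,4,3,3,4,0,2,2

  t0 'x' -> {0}, take 0 (start)
  t1 'y' -> {3,4,5}, take 5 (0->5 ok)
  t2 'y' -> {3,4,5}, take 4 (5->4 ok)
  t3 'y' -> {3,4,5}, take 4 (4->4 ok)
  t4 'y' -> {3,4,5}, take 3 (4->3 ok)
  t5 'y' -> {3,4,5}, take 3 (3->3 ok)
  t6 'y' -> {3,4,5}, take 4 (3->4 ok)
  t7 'y' -> {3,4,5}, take 4 (4->4 ok)
  t8 'y' -> {3,4,5}, take 4 (4->4 ok)
  t9 'y' -> {3,4,5}, take 3 (4->3 ok)
  t10 'y' -> {3,4,5}, take 4 (3->4 ok)
  t11 'y' -> {3,4,5}, take 3 (4->3 ok)
  t12 'y' -> {3,4,5}, take 4 (3->4 ok)
  t13 'y' -> {3,4,5}, take 3 (4->3 ok)
  t14 'y' -> {3,4,5}, take 3 (3->3 ok)
  t15 'y' -> {3,4,5}, take 4 (3->4 ok)
  t16 'x' -> {0}, take 0 (4->0 ok)
  t17 'w' -> {2}, take 2 (0->2 ok)
  t18 'w' -> {2}, take 2 (2->2 ok)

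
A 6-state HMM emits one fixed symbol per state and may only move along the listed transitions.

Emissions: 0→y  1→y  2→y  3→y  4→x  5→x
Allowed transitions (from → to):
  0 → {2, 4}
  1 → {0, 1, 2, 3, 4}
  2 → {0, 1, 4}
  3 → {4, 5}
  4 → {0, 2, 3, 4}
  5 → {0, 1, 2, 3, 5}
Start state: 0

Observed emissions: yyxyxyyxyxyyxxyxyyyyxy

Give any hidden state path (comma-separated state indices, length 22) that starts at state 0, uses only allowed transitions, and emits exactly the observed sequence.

  [0] y  {0,1,2,3}  => 0  start
  [1] y  {0,1,2,3}  => 2  0->2 ok
  [2] x  {4,5}  => 4  2->4 ok
  [3] y  {0,1,2,3}  => 3  4->3 ok
  [4] x  {4,5}  => 5  3->5 ok
  [5] y  {0,1,2,3}  => 1  5->1 ok
  [6] y  {0,1,2,3}  => 0  1->0 ok
  [7] x  {4,5}  => 4  0->4 ok
  [8] y  {0,1,2,3}  => 3  4->3 ok
  [9] x  {4,5}  => 5  3->5 ok
  [10] y  {0,1,2,3}  => 2  5->2 ok
  [11] y  {0,1,2,3}  => 0  2->0 ok
  [12] x  {4,5}  => 4  0->4 ok
  [13] x  {4,5}  => 4  4->4 ok
  [14] y  {0,1,2,3}  => 3  4->3 ok
  [15] x  {4,5}  => 4  3->4 ok
  [16] y  {0,1,2,3}  => 2  4->2 ok
  [17] y  {0,1,2,3}  => 1  2->1 ok
  [18] y  {0,1,2,3}  => 1  1->1 ok
  [19] y  {0,1,2,3}  => 0  1->0 ok
  [20] x  {4,5}  => 4  0->4 ok
  [21] y  {0,1,2,3}  => 0  4->0 ok

0,2,4,3,5,1,0,4,3,5,2,0,4,4,3,4,2,1,1,0,4,0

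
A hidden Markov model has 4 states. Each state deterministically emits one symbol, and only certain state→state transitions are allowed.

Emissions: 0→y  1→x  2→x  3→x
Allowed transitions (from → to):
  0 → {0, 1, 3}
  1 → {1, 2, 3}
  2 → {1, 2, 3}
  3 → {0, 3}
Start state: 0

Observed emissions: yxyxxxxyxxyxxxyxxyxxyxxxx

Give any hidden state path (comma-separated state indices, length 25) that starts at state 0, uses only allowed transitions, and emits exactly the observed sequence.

  [0] y  {0}  => 0  start
  [1] x  {1,2,3}  => 3  0->3 ok
  [2] y  {0}  => 0  3->0 ok
  [3] x  {1,2,3}  => 1  0->1 ok
  [4] x  {1,2,3}  => 1  1->1 ok
  [5] x  {1,2,3}  => 3  1->3 ok
  [6] x  {1,2,3}  => 3  3->3 ok
  [7] y  {0}  => 0  3->0 ok
  [8] x  {1,2,3}  => 1  0->1 ok
  [9] x  {1,2,3}  => 3  1->3 ok
  [10] y  {0}  => 0  3->0 ok
  [11] x  {1,2,3}  => 1  0->1 ok
  [12] x  {1,2,3}  => 2  1->2 ok
  [13] x  {1,2,3}  => 3  2->3 ok
  [14] y  {0}  => 0  3->0 ok
  [15] x  {1,2,3}  => 3  0->3 ok
  [16] x  {1,2,3}  => 3  3->3 ok
  [17] y  {0}  => 0  3->0 ok
  [18] x  {1,2,3}  => 3  0->3 ok
  [19] x  {1,2,3}  => 3  3->3 ok
  [20] y  {0}  => 0  3->0 ok
  [21] x  {1,2,3}  => 1  0->1 ok
  [22] x  {1,2,3}  => 1  1->1 ok
  [23] x  {1,2,3}  => 3  1->3 ok
  [24] x  {1,2,3}  => 3  3->3 ok

0,3,0,1,1,3,3,0,1,3,0,1,2,3,0,3,3,0,3,3,0,1,1,3,3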